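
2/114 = 1/57 = 0.02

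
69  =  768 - 699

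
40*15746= 629840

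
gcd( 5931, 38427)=3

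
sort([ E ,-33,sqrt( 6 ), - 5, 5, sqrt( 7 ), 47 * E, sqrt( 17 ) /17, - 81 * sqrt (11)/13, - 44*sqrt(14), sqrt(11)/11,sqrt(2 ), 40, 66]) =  [ - 44 * sqrt( 14), - 33  ,  -  81*sqrt(11)/13, - 5,sqrt(17) /17 , sqrt(11) /11, sqrt(2 ), sqrt( 6 ), sqrt(7), E, 5, 40, 66, 47 * E ]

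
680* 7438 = 5057840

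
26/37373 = 26/37373 = 0.00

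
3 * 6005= 18015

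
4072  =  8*509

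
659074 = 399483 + 259591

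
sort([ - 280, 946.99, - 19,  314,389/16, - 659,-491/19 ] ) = [ - 659, - 280, - 491/19, - 19, 389/16, 314, 946.99] 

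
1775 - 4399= -2624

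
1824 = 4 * 456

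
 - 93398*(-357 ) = 33343086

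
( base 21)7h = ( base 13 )c8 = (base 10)164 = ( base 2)10100100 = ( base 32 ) 54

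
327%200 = 127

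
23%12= 11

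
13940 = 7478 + 6462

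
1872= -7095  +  8967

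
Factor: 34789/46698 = 2^( - 1)*3^( - 1)*19^1 *43^(  -  1 )*181^( - 1)*1831^1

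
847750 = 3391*250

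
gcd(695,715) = 5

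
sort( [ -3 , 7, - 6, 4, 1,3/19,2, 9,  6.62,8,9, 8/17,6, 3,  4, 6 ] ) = [ - 6, - 3,  3/19,8/17, 1,2,3,  4, 4,6,6,6.62, 7,  8, 9,9]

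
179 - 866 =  - 687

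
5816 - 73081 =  -67265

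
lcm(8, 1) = 8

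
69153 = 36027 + 33126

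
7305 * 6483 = 47358315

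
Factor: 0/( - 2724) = 0^1= 0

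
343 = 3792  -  3449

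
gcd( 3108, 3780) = 84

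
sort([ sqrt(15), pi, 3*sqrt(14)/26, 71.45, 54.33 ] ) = [ 3*sqrt ( 14) /26, pi, sqrt( 15) , 54.33, 71.45]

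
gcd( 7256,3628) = 3628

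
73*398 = 29054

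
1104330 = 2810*393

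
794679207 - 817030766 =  - 22351559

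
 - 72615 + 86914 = 14299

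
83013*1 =83013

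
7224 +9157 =16381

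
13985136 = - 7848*( - 1782) 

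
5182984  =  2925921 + 2257063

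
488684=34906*14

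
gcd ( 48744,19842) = 6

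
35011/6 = 5835 + 1/6 =5835.17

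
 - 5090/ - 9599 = 5090/9599 = 0.53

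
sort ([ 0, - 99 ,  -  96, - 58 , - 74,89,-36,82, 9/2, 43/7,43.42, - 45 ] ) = [-99 ,  -  96, - 74 , - 58 , -45,-36, 0 , 9/2 , 43/7, 43.42 , 82,89 ]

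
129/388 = 129/388 = 0.33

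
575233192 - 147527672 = 427705520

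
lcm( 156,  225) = 11700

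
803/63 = 12+ 47/63 = 12.75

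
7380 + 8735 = 16115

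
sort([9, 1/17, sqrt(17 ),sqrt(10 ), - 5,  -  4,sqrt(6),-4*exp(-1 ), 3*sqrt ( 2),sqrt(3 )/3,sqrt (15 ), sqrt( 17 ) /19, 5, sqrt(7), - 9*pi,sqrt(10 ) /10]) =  [  -  9*pi, - 5, - 4,- 4*exp( - 1),1/17,sqrt (17 ) /19, sqrt( 10)/10,sqrt( 3 )/3, sqrt(6), sqrt( 7 ) , sqrt(10), sqrt( 15 ), sqrt( 17),3*sqrt (2),5,9]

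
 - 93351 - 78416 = -171767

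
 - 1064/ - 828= 266/207 = 1.29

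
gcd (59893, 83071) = 1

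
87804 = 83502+4302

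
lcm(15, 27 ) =135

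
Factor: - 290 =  - 2^1*5^1 * 29^1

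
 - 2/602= - 1+300/301=   - 0.00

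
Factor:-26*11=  - 2^1*11^1*13^1 = - 286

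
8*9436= 75488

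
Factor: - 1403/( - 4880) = 23/80 = 2^( - 4) * 5^( - 1)*23^1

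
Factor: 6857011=7^2*139939^1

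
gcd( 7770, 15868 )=2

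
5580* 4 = 22320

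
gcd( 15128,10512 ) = 8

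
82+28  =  110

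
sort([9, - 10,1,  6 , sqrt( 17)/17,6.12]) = [ - 10, sqrt( 17)/17 , 1 , 6 , 6.12,9]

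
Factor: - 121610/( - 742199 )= 2^1* 5^1*12161^1*742199^( - 1 ) 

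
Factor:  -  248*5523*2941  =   - 2^3 *3^1 * 7^1*17^1*31^1*173^1*263^1 = -4028299464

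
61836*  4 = 247344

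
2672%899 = 874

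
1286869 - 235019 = 1051850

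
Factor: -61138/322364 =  - 2^(-1 )*11^1*29^(-1 ) = - 11/58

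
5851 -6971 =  - 1120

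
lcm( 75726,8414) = 75726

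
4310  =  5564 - 1254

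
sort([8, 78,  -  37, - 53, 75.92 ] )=[  -  53, - 37, 8, 75.92, 78]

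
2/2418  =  1/1209 =0.00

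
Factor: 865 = 5^1*173^1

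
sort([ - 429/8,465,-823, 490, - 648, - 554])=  [ - 823, - 648, - 554,  -  429/8, 465, 490 ]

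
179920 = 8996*20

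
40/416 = 5/52 = 0.10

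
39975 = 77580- 37605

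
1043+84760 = 85803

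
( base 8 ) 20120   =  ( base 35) 6qc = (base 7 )33055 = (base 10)8272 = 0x2050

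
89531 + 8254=97785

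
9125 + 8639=17764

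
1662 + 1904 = 3566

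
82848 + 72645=155493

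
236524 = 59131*4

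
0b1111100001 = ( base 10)993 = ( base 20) 29d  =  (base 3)1100210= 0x3e1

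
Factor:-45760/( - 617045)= 2^6* 863^( - 1 ) = 64/863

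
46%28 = 18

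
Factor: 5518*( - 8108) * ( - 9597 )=2^3*3^1*7^1*31^1*89^1 * 457^1 * 2027^1 = 429369242568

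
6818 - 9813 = -2995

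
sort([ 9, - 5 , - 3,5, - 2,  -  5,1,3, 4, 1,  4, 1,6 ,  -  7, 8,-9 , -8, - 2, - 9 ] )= [-9,-9,-8,  -  7, - 5, - 5, - 3 , - 2, - 2,1,1, 1, 3, 4, 4, 5, 6, 8 , 9 ] 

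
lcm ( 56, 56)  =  56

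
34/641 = 34/641= 0.05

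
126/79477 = 126/79477= 0.00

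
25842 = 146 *177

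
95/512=95/512=0.19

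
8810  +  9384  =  18194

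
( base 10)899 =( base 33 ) r8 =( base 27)168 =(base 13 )542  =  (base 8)1603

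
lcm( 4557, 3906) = 27342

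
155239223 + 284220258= 439459481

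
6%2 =0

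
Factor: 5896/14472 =3^( - 3)*11^1=11/27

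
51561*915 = 47178315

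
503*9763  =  4910789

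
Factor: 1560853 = 7^1*222979^1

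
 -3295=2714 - 6009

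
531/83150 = 531/83150 = 0.01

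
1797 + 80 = 1877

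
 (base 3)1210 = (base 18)2c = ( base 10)48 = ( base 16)30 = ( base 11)44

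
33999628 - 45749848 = -11750220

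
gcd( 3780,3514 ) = 14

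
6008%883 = 710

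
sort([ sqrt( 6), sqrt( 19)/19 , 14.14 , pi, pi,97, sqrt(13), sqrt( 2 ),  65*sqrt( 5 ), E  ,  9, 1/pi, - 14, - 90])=[ - 90, - 14 , sqrt( 19 ) /19, 1/pi, sqrt( 2), sqrt( 6), E,pi, pi,sqrt (13),9, 14.14,97, 65 * sqrt( 5) ]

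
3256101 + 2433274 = 5689375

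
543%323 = 220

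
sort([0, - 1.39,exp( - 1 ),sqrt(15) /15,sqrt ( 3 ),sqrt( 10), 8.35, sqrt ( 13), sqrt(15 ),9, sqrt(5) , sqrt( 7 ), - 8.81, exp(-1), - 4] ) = [ - 8.81, - 4, - 1.39,0 , sqrt(15 )/15,exp(-1), exp(-1 ) , sqrt(3), sqrt( 5),sqrt (7 ), sqrt(10), sqrt( 13 ),sqrt(15),8.35,9] 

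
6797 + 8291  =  15088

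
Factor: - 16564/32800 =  - 2^( - 3 )*5^( - 2 )*101^1 = -101/200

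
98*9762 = 956676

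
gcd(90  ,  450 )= 90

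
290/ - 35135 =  - 58/7027 = - 0.01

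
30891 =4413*7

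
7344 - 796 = 6548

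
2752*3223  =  8869696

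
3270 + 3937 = 7207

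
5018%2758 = 2260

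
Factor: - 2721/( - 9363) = 907/3121  =  907^1 * 3121^(-1)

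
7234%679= 444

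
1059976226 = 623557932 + 436418294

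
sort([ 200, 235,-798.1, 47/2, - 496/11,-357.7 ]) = [  -  798.1, - 357.7, - 496/11 , 47/2,200,235] 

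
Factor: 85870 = 2^1*5^1*31^1*277^1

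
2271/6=378 + 1/2  =  378.50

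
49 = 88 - 39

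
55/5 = 11 = 11.00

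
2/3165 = 2/3165 = 0.00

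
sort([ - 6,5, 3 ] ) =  [- 6,3,  5 ]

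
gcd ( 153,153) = 153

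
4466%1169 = 959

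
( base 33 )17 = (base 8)50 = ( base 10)40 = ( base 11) 37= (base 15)2a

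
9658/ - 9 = - 9658/9 = -1073.11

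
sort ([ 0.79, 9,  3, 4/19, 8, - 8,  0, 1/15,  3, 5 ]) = [ - 8, 0, 1/15,  4/19, 0.79,  3,3,5, 8, 9 ] 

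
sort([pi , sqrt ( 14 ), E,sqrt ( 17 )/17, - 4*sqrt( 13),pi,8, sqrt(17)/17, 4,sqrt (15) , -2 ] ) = [ - 4*sqrt (13),-2, sqrt(  17 )/17, sqrt( 17)/17 , E , pi,pi,sqrt( 14 ), sqrt( 15 ), 4, 8 ]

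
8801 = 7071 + 1730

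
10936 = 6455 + 4481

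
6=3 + 3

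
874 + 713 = 1587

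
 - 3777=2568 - 6345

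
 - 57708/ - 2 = 28854/1 = 28854.00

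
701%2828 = 701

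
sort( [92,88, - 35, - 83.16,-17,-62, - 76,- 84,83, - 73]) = [ - 84, - 83.16,-76, - 73,-62,-35,-17, 83,88, 92]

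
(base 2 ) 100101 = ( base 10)37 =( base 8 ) 45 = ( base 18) 21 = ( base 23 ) 1E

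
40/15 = 2 + 2/3 = 2.67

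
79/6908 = 79/6908 = 0.01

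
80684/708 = 20171/177 = 113.96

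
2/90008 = 1/45004 = 0.00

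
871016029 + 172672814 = 1043688843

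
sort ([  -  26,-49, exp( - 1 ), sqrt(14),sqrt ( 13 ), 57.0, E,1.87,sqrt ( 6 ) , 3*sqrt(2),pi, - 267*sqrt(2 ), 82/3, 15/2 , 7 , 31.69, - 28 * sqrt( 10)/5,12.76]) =[ - 267 * sqrt( 2), - 49, - 26, - 28* sqrt( 10) /5,exp( - 1),1.87,sqrt ( 6) , E,pi,sqrt( 13 ) , sqrt ( 14), 3*sqrt( 2),7, 15/2,12.76, 82/3 , 31.69, 57.0]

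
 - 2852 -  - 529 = -2323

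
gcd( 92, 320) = 4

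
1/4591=1/4591=0.00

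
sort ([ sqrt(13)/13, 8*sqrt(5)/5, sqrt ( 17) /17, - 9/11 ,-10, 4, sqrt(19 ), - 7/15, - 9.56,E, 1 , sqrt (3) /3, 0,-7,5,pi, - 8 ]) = [- 10, - 9.56, - 8,- 7, - 9/11,-7/15,  0, sqrt( 17)/17, sqrt ( 13 )/13,sqrt ( 3) /3,1, E,  pi, 8 * sqrt(5 ) /5,4,sqrt (19),5]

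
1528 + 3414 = 4942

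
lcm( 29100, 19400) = 58200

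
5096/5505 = 5096/5505  =  0.93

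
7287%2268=483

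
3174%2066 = 1108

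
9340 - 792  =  8548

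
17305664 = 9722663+7583001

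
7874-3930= 3944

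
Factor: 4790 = 2^1*5^1*479^1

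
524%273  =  251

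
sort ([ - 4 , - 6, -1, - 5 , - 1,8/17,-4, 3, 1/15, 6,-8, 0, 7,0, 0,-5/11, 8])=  [ - 8, - 6, - 5, -4, - 4,  -  1,  -  1, - 5/11, 0, 0, 0, 1/15,  8/17,  3, 6,7,8]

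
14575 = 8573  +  6002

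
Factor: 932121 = 3^3*19^1*23^1*79^1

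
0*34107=0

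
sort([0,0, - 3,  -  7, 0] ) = [-7, - 3, 0,0,0]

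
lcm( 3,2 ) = 6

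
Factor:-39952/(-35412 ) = 2^2*3^( - 1)*11^1*13^( - 1 ) = 44/39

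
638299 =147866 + 490433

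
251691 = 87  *2893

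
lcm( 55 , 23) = 1265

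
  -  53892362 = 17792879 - 71685241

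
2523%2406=117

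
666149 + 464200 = 1130349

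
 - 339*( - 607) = 205773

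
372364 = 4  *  93091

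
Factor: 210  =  2^1* 3^1 * 5^1* 7^1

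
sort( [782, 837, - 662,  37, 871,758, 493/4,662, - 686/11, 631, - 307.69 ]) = [ - 662, - 307.69, - 686/11, 37, 493/4,631,662, 758,782, 837, 871]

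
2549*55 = 140195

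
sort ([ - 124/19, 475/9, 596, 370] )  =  [ - 124/19, 475/9,370 , 596]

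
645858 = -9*( - 71762 ) 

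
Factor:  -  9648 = -2^4*3^2*67^1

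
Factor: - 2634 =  - 2^1*3^1 * 439^1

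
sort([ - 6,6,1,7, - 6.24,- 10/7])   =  [ - 6.24, - 6,-10/7,1,6,7]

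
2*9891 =19782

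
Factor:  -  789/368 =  - 2^(- 4 )*3^1*23^( - 1)*263^1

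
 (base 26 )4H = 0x79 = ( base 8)171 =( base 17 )72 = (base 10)121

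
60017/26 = 2308 + 9/26 = 2308.35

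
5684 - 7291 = -1607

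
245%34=7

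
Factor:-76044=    - 2^2*3^1 * 6337^1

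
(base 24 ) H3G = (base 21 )118A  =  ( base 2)10011010011000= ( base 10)9880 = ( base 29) BLK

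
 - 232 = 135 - 367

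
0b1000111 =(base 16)47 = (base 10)71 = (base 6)155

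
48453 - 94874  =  -46421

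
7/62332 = 7/62332= 0.00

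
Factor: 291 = 3^1*97^1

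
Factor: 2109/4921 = 3/7 = 3^1*7^( - 1)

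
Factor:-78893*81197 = - 78893^1 * 81197^1 = - 6405874921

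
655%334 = 321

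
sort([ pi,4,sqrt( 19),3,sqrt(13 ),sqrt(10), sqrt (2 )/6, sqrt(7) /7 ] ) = [sqrt (2) /6,sqrt(7 )/7,  3,pi,sqrt( 10),sqrt ( 13),4,  sqrt(19) ]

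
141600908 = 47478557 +94122351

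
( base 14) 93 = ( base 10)129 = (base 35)3O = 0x81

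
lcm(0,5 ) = 0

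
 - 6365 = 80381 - 86746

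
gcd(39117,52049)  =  1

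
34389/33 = 11463/11 =1042.09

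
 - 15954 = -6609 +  - 9345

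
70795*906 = 64140270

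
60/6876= 5/573 = 0.01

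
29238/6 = 4873 = 4873.00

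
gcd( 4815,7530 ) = 15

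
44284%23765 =20519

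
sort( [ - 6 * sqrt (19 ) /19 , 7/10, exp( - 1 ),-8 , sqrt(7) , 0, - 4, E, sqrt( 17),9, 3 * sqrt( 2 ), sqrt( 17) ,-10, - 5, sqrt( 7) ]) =[- 10, - 8, - 5 ,  -  4 ,-6*sqrt( 19 )/19 , 0,  exp(- 1),7/10,sqrt(7 ), sqrt( 7 ), E, sqrt( 17 ),sqrt( 17),  3*sqrt(2),9 ]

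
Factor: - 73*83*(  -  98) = 593782  =  2^1*7^2*73^1*83^1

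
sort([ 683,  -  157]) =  [ -157,  683 ]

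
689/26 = 26 + 1/2 = 26.50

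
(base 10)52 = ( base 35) 1h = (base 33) 1j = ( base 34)1i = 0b110100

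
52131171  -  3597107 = 48534064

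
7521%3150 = 1221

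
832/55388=208/13847 = 0.02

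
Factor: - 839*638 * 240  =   - 128467680 = - 2^5*3^1*5^1*11^1*29^1*839^1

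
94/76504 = 47/38252 = 0.00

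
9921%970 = 221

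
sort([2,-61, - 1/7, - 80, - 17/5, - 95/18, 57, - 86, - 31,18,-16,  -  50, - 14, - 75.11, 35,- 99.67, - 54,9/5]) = [-99.67, - 86, - 80, - 75.11, - 61, - 54,- 50, - 31,-16, - 14, - 95/18, - 17/5, - 1/7,9/5,2, 18, 35 , 57] 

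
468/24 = 39/2=19.50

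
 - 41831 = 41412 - 83243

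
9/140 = 9/140 = 0.06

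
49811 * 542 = 26997562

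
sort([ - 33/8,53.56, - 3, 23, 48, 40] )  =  [ - 33/8,  -  3, 23  ,  40, 48, 53.56 ] 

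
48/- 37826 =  - 1+18889/18913=- 0.00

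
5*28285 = 141425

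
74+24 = 98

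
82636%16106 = 2106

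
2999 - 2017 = 982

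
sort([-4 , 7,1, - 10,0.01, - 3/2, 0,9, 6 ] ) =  [ - 10, - 4, - 3/2,  0,0.01 , 1,6, 7,9]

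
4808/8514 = 2404/4257=0.56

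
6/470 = 3/235=0.01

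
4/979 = 4/979 =0.00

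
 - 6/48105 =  - 1 + 16033/16035 = - 0.00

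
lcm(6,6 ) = 6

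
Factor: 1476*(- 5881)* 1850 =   -  2^3 * 3^2*5^2*37^1*41^1*5881^1  =  -16058658600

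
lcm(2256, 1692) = 6768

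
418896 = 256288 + 162608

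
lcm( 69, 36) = 828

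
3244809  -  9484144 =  -6239335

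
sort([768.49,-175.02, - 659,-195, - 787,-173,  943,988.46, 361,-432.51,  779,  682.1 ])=[  -  787, - 659, - 432.51,-195, - 175.02, - 173,361,682.1,768.49,779,943 , 988.46] 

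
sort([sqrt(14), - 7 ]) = [ - 7,  sqrt(14)]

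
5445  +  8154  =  13599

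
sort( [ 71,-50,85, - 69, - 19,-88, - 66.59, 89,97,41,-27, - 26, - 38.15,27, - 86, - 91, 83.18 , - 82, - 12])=[ - 91, - 88,- 86, - 82,-69,-66.59,-50, - 38.15, - 27 , - 26,  -  19, - 12 , 27 , 41, 71, 83.18, 85  ,  89,97]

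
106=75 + 31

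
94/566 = 47/283 = 0.17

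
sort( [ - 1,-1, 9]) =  [ - 1 , - 1, 9]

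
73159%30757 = 11645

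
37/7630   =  37/7630=0.00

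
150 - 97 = 53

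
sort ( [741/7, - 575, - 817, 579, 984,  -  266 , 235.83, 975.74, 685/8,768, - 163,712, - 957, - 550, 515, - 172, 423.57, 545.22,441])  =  [- 957, - 817, - 575, - 550 , - 266, - 172 , - 163,685/8,741/7,235.83,  423.57, 441,  515, 545.22 , 579 , 712, 768, 975.74, 984 ]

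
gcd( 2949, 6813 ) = 3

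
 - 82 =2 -84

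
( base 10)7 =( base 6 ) 11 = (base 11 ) 7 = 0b111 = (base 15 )7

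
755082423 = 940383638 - 185301215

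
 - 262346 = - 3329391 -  - 3067045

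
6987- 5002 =1985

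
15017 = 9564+5453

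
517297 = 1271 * 407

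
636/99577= 636/99577 = 0.01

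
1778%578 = 44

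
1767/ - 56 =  - 1767/56 = -31.55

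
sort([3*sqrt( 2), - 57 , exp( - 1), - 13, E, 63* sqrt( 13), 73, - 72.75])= [ - 72.75,- 57, - 13, exp ( - 1 ) , E,  3*sqrt (2 ), 73, 63*sqrt( 13)]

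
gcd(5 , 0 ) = 5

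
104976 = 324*324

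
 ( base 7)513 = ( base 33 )7o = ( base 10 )255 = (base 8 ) 377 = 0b11111111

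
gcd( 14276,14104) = 172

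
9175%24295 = 9175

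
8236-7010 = 1226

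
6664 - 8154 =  - 1490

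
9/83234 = 9/83234 = 0.00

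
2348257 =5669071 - 3320814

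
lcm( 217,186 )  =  1302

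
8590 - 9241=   -  651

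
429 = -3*(- 143)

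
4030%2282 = 1748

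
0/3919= 0 =0.00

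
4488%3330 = 1158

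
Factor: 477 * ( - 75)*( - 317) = 11340675 = 3^3*5^2*53^1*317^1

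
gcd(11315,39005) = 5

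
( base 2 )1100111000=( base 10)824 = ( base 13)4b5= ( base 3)1010112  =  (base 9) 1115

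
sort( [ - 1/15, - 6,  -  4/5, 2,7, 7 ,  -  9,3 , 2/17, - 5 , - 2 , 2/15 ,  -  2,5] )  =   [ - 9 , - 6,- 5 , - 2 ,  -  2,  -  4/5, - 1/15, 2/17,  2/15 , 2,3,5,7,7]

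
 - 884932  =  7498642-8383574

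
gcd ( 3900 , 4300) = 100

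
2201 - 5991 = -3790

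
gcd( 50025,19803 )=69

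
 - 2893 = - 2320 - 573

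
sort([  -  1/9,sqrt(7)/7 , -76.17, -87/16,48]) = [ - 76.17 ,  -  87/16, - 1/9, sqrt ( 7 ) /7, 48]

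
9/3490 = 9/3490 = 0.00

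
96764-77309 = 19455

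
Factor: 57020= 2^2*5^1*2851^1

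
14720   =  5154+9566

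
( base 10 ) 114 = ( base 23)4M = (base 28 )42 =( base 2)1110010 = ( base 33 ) 3F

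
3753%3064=689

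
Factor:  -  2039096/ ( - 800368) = 254887/100046 = 2^ ( - 1)*50023^( - 1)*254887^1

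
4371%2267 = 2104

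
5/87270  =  1/17454 = 0.00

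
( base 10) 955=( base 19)2C5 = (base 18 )2H1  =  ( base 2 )1110111011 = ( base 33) SV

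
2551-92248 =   -  89697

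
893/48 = 893/48 =18.60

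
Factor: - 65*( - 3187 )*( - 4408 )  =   - 2^3*5^1 * 13^1*19^1*29^1  *  3187^1 = - 913139240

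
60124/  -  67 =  - 898 + 42/67 = - 897.37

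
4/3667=4/3667 = 0.00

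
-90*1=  - 90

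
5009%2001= 1007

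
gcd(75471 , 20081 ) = 1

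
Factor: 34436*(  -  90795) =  - 2^2*3^1*5^1*6053^1*8609^1 = - 3126616620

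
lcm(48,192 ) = 192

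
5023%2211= 601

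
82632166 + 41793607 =124425773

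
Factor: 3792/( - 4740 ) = -4/5 = - 2^2*5^( - 1 )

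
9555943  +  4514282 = 14070225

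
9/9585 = 1/1065=0.00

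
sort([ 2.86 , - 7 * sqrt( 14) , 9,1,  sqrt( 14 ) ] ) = [ - 7*sqrt(14), 1,2.86 , sqrt ( 14) , 9 ]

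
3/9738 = 1/3246 = 0.00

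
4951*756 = 3742956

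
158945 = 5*31789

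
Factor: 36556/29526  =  26/21=2^1*3^ ( - 1 )*7^ ( - 1)*13^1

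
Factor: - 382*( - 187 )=71434 = 2^1*11^1*17^1*191^1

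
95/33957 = 95/33957  =  0.00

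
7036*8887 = 62528932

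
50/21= 50/21 = 2.38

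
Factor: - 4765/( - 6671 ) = 5/7=5^1*7^(-1 )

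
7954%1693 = 1182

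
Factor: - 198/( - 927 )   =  2^1*11^1*103^( - 1) = 22/103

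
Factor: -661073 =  - 7^1*94439^1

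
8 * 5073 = 40584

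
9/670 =9/670=0.01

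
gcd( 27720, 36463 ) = 7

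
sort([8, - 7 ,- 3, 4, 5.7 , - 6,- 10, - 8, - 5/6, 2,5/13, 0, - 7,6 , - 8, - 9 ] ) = [ - 10 , - 9,  -  8, - 8, - 7, - 7, - 6, - 3, - 5/6,0, 5/13  ,  2, 4  ,  5.7,6, 8]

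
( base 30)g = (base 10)16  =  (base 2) 10000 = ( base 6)24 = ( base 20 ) G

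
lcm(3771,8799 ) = 26397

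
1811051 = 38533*47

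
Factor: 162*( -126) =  - 20412 = - 2^2*3^6 * 7^1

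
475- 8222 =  - 7747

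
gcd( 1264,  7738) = 2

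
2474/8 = 1237/4 = 309.25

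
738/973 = 738/973 = 0.76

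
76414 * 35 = 2674490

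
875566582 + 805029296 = 1680595878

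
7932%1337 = 1247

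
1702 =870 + 832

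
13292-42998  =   - 29706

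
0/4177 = 0 = 0.00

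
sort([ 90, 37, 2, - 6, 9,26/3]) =[  -  6,2,26/3,9, 37,90 ] 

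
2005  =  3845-1840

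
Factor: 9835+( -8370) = 5^1*293^1  =  1465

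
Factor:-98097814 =  -  2^1*107^1*458401^1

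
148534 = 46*3229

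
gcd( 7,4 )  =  1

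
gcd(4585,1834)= 917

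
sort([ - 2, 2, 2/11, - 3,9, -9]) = [ - 9, - 3, - 2,2/11, 2,9]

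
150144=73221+76923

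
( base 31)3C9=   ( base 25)55e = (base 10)3264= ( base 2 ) 110011000000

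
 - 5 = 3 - 8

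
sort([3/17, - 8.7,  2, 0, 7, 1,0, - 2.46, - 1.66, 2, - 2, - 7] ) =[-8.7,-7,  -  2.46, - 2, - 1.66, 0,0, 3/17, 1,2,2 , 7]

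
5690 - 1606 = 4084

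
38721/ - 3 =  - 12907/1 = - 12907.00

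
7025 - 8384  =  -1359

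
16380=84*195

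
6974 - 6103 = 871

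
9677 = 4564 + 5113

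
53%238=53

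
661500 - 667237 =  - 5737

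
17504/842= 20+332/421 = 20.79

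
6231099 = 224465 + 6006634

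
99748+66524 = 166272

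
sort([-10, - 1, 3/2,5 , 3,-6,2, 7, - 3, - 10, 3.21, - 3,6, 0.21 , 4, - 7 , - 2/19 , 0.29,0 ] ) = [-10,-10, - 7, - 6, - 3 , - 3,- 1, - 2/19,0, 0.21,0.29, 3/2,2, 3, 3.21, 4 , 5,6, 7 ] 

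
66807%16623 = 315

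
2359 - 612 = 1747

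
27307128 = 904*30207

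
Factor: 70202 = 2^1*11^1* 3191^1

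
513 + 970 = 1483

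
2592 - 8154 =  -5562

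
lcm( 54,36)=108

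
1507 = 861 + 646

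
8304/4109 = 8304/4109 = 2.02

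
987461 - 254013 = 733448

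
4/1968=1/492 = 0.00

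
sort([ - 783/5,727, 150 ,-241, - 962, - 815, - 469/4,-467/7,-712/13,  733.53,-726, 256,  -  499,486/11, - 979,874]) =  [  -  979,  -  962, - 815, - 726  , - 499, - 241, - 783/5, - 469/4, - 467/7, - 712/13,486/11, 150,256 , 727,733.53, 874] 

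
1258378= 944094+314284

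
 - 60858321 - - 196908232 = 136049911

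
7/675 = 7/675=0.01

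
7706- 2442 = 5264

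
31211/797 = 39 + 128/797=39.16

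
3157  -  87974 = -84817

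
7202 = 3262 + 3940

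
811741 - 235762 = 575979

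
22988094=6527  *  3522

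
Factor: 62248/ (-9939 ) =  -2^3*3^(-1 )*31^1*251^1*3313^(  -  1 )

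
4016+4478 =8494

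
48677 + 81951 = 130628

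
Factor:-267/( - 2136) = 1/8 = 2^( - 3 )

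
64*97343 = 6229952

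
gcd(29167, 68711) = 1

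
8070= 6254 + 1816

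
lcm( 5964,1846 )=77532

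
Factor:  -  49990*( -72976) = 3648070240  =  2^5*5^1*4561^1*4999^1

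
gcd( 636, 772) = 4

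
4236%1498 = 1240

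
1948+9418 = 11366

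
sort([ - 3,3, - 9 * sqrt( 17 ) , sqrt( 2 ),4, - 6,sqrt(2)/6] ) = [  -  9*sqrt ( 17), - 6,-3 , sqrt( 2)/6 , sqrt( 2 ), 3,4]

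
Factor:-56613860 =  -  2^2*5^1*197^1*14369^1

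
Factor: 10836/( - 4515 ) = -12/5 = - 2^2*3^1*5^( - 1)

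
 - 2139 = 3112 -5251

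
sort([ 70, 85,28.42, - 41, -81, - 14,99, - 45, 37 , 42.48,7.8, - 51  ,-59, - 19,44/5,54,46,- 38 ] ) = [ - 81, - 59,-51, - 45,-41, - 38,  -  19,-14,  7.8,44/5,28.42,37,42.48, 46, 54,70,85, 99]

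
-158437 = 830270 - 988707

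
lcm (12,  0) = 0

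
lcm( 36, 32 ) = 288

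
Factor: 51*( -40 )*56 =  - 2^6 * 3^1 * 5^1*7^1*17^1 = - 114240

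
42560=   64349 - 21789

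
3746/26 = 144+1/13 = 144.08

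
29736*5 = 148680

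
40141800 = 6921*5800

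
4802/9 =533 + 5/9   =  533.56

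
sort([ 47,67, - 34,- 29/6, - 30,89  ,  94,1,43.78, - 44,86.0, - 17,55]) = [ - 44, - 34, - 30, - 17, - 29/6,1,43.78,  47,55 , 67,86.0,89, 94]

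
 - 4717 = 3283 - 8000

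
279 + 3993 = 4272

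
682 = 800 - 118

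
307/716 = 307/716 = 0.43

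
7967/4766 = 1 + 3201/4766 = 1.67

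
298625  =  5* 59725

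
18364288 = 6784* 2707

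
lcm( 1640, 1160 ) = 47560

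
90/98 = 45/49 = 0.92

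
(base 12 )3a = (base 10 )46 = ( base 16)2e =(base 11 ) 42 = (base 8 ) 56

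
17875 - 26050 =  - 8175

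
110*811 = 89210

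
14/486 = 7/243 = 0.03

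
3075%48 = 3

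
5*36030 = 180150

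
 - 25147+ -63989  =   - 89136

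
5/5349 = 5/5349=0.00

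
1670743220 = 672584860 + 998158360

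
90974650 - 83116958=7857692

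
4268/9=4268/9 = 474.22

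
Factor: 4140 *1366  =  5655240=2^3*3^2*5^1*23^1*683^1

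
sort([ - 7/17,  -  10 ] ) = [ -10,- 7/17 ] 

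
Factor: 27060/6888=2^( - 1)*5^1*7^( - 1)* 11^1 = 55/14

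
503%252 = 251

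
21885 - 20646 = 1239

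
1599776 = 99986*16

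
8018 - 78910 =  - 70892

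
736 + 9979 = 10715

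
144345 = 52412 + 91933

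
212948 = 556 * 383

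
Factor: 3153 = 3^1  *1051^1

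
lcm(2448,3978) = 31824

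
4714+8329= 13043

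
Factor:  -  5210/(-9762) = 2605/4881 = 3^ (-1) * 5^1 * 521^1*1627^( - 1)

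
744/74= 372/37 = 10.05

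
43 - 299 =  -256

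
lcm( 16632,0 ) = 0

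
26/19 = 26/19 = 1.37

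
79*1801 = 142279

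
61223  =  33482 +27741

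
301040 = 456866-155826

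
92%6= 2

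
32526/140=16263/70 = 232.33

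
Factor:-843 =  - 3^1*281^1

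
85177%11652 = 3613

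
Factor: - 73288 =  - 2^3*9161^1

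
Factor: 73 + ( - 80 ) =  - 7^1 = - 7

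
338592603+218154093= 556746696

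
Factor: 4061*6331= 25710191 = 13^1*31^1*131^1 * 487^1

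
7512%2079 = 1275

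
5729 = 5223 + 506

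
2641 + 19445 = 22086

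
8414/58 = 145 + 2/29 = 145.07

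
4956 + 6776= 11732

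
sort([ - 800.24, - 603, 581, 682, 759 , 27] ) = [ - 800.24, - 603 , 27,581,682 , 759]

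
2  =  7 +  - 5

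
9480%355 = 250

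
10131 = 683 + 9448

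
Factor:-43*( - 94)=4042= 2^1*43^1*47^1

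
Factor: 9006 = 2^1*3^1*19^1 * 79^1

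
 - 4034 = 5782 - 9816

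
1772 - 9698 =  - 7926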